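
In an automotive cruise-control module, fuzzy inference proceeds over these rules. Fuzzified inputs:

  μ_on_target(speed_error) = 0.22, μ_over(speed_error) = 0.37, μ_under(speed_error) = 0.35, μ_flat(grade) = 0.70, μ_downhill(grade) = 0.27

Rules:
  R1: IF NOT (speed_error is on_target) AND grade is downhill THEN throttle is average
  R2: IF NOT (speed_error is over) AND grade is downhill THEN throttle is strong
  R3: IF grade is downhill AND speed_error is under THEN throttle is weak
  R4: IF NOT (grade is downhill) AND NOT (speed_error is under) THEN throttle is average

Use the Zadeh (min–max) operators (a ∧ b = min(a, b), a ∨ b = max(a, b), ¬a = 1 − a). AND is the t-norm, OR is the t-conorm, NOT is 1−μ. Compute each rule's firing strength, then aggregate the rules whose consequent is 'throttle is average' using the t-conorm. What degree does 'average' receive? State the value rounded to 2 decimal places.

R1: ¬on_target=1−0.22=0.78, downhill=0.27; AND[min(a, b)] → w = 0.27
R2: ¬over=1−0.37=0.63, downhill=0.27; AND[min(a, b)] → w = 0.27
R3: downhill=0.27, under=0.35; AND[min(a, b)] → w = 0.27
R4: ¬downhill=1−0.27=0.73, ¬under=1−0.35=0.65; AND[min(a, b)] → w = 0.65
Rules with consequent 'average': {R1, R4} → strengths 0.27, 0.65
Aggregate via t-conorm [max(a, b)]: 0.65

0.65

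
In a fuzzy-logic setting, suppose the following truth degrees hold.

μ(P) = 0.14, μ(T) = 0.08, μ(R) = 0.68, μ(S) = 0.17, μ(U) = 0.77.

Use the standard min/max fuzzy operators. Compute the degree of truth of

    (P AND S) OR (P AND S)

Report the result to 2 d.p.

P AND S = min(a, b) on (0.14, 0.17) = 0.14
P AND S = min(a, b) on (0.14, 0.17) = 0.14
(P AND S) OR (P AND S) = max(a, b) on (0.14, 0.14) = 0.14

0.14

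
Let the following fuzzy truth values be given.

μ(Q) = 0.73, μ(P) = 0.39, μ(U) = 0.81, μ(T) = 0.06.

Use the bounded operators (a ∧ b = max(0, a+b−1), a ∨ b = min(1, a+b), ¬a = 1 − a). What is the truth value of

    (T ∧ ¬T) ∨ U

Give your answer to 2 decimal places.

0.81

¬T = 1 − 0.06 = 0.94
T ∧ ¬T = max(0, a+b−1) on (0.06, 0.94) = 0.00
(T ∧ ¬T) ∨ U = min(1, a+b) on (0.00, 0.81) = 0.81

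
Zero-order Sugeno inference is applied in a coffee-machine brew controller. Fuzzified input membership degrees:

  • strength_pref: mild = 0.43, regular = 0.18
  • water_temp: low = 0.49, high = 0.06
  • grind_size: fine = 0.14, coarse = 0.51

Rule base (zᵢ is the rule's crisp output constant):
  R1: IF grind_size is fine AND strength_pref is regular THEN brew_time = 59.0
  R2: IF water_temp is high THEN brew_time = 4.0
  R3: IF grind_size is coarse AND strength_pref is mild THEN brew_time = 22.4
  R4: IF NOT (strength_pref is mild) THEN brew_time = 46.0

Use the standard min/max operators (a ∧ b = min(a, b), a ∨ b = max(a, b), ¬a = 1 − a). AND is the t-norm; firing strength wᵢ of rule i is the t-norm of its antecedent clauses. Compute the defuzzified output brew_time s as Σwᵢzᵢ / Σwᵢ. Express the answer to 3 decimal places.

36.960

R1 (z=59.0): fine=0.14, regular=0.18; AND[min(a, b)] → w = 0.14
R2 (z=4.0): high=0.06 → w = 0.06
R3 (z=22.4): coarse=0.51, mild=0.43; AND[min(a, b)] → w = 0.43
R4 (z=46.0): ¬mild=1−0.43=0.57 → w = 0.57
Weighted average = (0.14·59.0 + 0.06·4.0 + 0.43·22.4 + 0.57·46.0) / (0.14 + 0.06 + 0.43 + 0.57)
  = 44.3520 / 1.2000 = 36.960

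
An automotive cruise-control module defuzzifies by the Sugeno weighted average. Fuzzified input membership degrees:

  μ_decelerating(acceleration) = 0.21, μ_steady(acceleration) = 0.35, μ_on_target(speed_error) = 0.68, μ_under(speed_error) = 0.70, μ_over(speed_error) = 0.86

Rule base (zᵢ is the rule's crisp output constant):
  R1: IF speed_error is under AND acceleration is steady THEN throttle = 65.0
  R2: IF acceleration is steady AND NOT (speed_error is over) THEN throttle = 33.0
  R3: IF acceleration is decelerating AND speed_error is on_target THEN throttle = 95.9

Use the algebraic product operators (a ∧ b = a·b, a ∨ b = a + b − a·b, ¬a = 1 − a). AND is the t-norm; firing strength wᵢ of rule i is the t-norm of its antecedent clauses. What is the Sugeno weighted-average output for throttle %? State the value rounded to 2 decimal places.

71.51

R1 (z=65.0): under=0.70, steady=0.35; AND[a·b] → w = 0.2450
R2 (z=33.0): steady=0.35, ¬over=1−0.86=0.14; AND[a·b] → w = 0.0490
R3 (z=95.9): decelerating=0.21, on_target=0.68; AND[a·b] → w = 0.1428
Weighted average = (0.2450·65.0 + 0.0490·33.0 + 0.1428·95.9) / (0.2450 + 0.0490 + 0.1428)
  = 31.2365 / 0.4368 = 71.51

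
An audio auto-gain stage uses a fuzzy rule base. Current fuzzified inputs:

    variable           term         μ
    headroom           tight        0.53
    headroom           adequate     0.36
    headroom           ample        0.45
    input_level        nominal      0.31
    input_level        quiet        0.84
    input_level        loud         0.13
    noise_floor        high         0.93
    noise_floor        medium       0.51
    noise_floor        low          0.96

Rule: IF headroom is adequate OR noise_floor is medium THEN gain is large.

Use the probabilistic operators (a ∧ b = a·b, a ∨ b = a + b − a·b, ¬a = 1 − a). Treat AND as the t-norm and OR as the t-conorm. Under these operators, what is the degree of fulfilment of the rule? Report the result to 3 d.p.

0.686

firing strength: adequate=0.36, medium=0.51; OR[a + b − a·b] → w = 0.6864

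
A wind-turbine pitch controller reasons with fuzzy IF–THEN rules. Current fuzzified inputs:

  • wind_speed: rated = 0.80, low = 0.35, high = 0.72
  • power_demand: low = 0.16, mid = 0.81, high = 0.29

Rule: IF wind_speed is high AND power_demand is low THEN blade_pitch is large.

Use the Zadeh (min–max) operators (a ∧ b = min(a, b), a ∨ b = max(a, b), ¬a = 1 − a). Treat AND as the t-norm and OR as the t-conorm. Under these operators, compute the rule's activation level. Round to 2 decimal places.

0.16

firing strength: high=0.72, low=0.16; AND[min(a, b)] → w = 0.16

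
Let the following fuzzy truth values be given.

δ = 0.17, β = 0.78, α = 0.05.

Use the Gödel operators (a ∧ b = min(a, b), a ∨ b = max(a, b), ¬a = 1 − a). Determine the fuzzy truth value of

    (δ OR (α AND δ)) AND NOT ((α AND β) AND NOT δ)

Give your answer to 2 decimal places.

α AND δ = min(a, b) on (0.05, 0.17) = 0.05
δ OR (α AND δ) = max(a, b) on (0.17, 0.05) = 0.17
α AND β = min(a, b) on (0.05, 0.78) = 0.05
NOT δ = 1 − 0.17 = 0.83
(α AND β) AND NOT δ = min(a, b) on (0.05, 0.83) = 0.05
NOT ((α AND β) AND NOT δ) = 1 − 0.05 = 0.95
(δ OR (α AND δ)) AND NOT ((α AND β) AND NOT δ) = min(a, b) on (0.17, 0.95) = 0.17

0.17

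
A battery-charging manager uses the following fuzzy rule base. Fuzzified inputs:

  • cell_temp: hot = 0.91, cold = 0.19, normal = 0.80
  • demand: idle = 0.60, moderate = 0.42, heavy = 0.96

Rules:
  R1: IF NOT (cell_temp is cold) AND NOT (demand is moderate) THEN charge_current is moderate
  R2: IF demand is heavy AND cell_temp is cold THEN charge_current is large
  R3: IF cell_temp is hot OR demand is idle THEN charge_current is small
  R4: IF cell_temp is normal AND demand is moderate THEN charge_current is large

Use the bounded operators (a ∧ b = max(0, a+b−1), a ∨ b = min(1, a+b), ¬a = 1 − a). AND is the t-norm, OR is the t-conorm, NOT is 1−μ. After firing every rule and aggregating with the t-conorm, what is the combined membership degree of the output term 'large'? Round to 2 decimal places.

0.37

R1: ¬cold=1−0.19=0.81, ¬moderate=1−0.42=0.58; AND[max(0, a+b−1)] → w = 0.39
R2: heavy=0.96, cold=0.19; AND[max(0, a+b−1)] → w = 0.15
R3: hot=0.91, idle=0.60; OR[min(1, a+b)] → w = 1.00
R4: normal=0.80, moderate=0.42; AND[max(0, a+b−1)] → w = 0.22
Rules with consequent 'large': {R2, R4} → strengths 0.15, 0.22
Aggregate via t-conorm [min(1, a+b)]: 0.37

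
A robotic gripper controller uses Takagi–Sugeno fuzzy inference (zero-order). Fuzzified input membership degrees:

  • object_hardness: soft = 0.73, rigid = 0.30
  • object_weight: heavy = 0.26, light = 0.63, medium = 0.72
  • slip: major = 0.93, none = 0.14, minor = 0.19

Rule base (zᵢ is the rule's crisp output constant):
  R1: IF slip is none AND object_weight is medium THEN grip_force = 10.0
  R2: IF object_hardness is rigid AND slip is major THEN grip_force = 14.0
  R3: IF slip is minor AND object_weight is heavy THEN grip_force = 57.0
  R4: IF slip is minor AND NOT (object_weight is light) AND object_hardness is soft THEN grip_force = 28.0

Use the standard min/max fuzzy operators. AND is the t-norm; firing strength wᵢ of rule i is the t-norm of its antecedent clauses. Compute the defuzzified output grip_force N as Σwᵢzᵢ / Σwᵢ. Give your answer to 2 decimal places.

R1 (z=10.0): none=0.14, medium=0.72; AND[min(a, b)] → w = 0.14
R2 (z=14.0): rigid=0.30, major=0.93; AND[min(a, b)] → w = 0.30
R3 (z=57.0): minor=0.19, heavy=0.26; AND[min(a, b)] → w = 0.19
R4 (z=28.0): minor=0.19, ¬light=1−0.63=0.37, soft=0.73; AND[min(a, b)] → w = 0.19
Weighted average = (0.14·10.0 + 0.30·14.0 + 0.19·57.0 + 0.19·28.0) / (0.14 + 0.30 + 0.19 + 0.19)
  = 21.7500 / 0.8200 = 26.52

26.52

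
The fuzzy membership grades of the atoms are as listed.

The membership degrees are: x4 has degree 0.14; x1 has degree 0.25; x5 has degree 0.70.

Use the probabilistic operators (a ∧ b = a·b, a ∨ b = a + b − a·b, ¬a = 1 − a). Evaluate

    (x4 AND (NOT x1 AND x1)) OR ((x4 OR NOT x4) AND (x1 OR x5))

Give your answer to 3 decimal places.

NOT x1 = 1 − 0.2500 = 0.7500
NOT x1 AND x1 = a·b on (0.7500, 0.2500) = 0.1875
x4 AND (NOT x1 AND x1) = a·b on (0.1400, 0.1875) = 0.0263
NOT x4 = 1 − 0.1400 = 0.8600
x4 OR NOT x4 = a + b − a·b on (0.1400, 0.8600) = 0.8796
x1 OR x5 = a + b − a·b on (0.2500, 0.7000) = 0.7750
(x4 OR NOT x4) AND (x1 OR x5) = a·b on (0.8796, 0.7750) = 0.6817
(x4 AND (NOT x1 AND x1)) OR ((x4 OR NOT x4) AND (x1 OR x5)) = a + b − a·b on (0.0263, 0.6817) = 0.6900

0.690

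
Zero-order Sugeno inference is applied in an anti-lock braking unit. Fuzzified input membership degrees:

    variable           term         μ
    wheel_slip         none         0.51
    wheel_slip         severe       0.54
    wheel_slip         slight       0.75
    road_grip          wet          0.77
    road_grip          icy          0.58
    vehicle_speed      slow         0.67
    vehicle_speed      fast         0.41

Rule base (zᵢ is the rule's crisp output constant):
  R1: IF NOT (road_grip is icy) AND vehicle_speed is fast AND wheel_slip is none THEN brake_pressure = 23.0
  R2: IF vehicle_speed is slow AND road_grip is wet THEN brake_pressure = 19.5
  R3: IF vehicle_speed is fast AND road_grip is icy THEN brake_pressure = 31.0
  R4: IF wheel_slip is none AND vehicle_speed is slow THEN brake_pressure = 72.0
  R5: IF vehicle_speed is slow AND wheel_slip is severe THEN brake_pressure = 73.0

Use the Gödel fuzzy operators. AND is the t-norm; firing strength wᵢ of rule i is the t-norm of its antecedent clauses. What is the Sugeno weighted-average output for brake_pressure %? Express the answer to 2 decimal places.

R1 (z=23.0): ¬icy=1−0.58=0.42, fast=0.41, none=0.51; AND[min(a, b)] → w = 0.41
R2 (z=19.5): slow=0.67, wet=0.77; AND[min(a, b)] → w = 0.67
R3 (z=31.0): fast=0.41, icy=0.58; AND[min(a, b)] → w = 0.41
R4 (z=72.0): none=0.51, slow=0.67; AND[min(a, b)] → w = 0.51
R5 (z=73.0): slow=0.67, severe=0.54; AND[min(a, b)] → w = 0.54
Weighted average = (0.41·23.0 + 0.67·19.5 + 0.41·31.0 + 0.51·72.0 + 0.54·73.0) / (0.41 + 0.67 + 0.41 + 0.51 + 0.54)
  = 111.3450 / 2.5400 = 43.84

43.84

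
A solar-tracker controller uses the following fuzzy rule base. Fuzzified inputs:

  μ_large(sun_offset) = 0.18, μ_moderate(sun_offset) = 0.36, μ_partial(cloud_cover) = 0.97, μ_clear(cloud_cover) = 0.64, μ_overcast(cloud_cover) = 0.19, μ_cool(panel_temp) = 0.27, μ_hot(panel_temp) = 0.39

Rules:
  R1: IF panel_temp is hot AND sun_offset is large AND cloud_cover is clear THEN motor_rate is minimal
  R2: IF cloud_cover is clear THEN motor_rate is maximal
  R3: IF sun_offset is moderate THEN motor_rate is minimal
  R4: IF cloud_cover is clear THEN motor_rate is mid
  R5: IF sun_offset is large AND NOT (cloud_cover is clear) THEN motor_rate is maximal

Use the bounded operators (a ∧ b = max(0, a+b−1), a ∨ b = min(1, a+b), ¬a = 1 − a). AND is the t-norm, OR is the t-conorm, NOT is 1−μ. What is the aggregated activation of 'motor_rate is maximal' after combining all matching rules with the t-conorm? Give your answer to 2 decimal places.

0.64

R1: hot=0.39, large=0.18, clear=0.64; AND[max(0, a+b−1)] → w = 0.00
R2: clear=0.64 → w = 0.64
R3: moderate=0.36 → w = 0.36
R4: clear=0.64 → w = 0.64
R5: large=0.18, ¬clear=1−0.64=0.36; AND[max(0, a+b−1)] → w = 0.00
Rules with consequent 'maximal': {R2, R5} → strengths 0.64, 0.00
Aggregate via t-conorm [min(1, a+b)]: 0.64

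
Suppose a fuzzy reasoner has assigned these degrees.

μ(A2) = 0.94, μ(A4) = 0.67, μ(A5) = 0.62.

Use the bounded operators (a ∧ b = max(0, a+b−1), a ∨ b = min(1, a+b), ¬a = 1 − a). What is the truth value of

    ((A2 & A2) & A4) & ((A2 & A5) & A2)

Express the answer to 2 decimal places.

0.05

A2 & A2 = max(0, a+b−1) on (0.94, 0.94) = 0.88
(A2 & A2) & A4 = max(0, a+b−1) on (0.88, 0.67) = 0.55
A2 & A5 = max(0, a+b−1) on (0.94, 0.62) = 0.56
(A2 & A5) & A2 = max(0, a+b−1) on (0.56, 0.94) = 0.50
((A2 & A2) & A4) & ((A2 & A5) & A2) = max(0, a+b−1) on (0.55, 0.50) = 0.05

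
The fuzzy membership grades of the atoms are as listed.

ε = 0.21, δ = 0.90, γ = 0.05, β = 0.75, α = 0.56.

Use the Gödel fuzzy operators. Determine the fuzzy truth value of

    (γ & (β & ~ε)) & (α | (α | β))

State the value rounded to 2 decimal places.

~ε = 1 − 0.21 = 0.79
β & ~ε = min(a, b) on (0.75, 0.79) = 0.75
γ & (β & ~ε) = min(a, b) on (0.05, 0.75) = 0.05
α | β = max(a, b) on (0.56, 0.75) = 0.75
α | (α | β) = max(a, b) on (0.56, 0.75) = 0.75
(γ & (β & ~ε)) & (α | (α | β)) = min(a, b) on (0.05, 0.75) = 0.05

0.05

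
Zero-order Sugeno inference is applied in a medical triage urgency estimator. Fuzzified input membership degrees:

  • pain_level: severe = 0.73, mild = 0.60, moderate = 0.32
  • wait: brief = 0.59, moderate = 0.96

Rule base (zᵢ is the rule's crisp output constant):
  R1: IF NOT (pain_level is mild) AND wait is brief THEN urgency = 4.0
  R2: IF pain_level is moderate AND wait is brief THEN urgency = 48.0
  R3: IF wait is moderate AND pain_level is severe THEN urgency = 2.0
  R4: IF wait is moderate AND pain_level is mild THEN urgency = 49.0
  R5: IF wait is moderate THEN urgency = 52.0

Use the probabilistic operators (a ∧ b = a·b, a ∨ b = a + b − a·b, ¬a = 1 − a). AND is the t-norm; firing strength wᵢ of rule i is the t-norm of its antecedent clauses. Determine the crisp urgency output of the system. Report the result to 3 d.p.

33.646

R1 (z=4.0): ¬mild=1−0.60=0.40, brief=0.59; AND[a·b] → w = 0.2360
R2 (z=48.0): moderate=0.32, brief=0.59; AND[a·b] → w = 0.1888
R3 (z=2.0): moderate=0.96, severe=0.73; AND[a·b] → w = 0.7008
R4 (z=49.0): moderate=0.96, mild=0.60; AND[a·b] → w = 0.5760
R5 (z=52.0): moderate=0.96 → w = 0.9600
Weighted average = (0.2360·4.0 + 0.1888·48.0 + 0.7008·2.0 + 0.5760·49.0 + 0.9600·52.0) / (0.2360 + 0.1888 + 0.7008 + 0.5760 + 0.9600)
  = 89.5520 / 2.6616 = 33.646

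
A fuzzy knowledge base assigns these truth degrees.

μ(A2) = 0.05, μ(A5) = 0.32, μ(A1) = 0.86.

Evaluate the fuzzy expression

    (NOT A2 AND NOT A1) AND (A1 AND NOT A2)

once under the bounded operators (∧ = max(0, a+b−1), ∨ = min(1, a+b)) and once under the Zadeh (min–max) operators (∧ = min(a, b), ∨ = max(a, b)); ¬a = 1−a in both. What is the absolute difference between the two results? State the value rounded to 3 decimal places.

Under bounded:
  NOT A2 = 1 − 0.05 = 0.95
  NOT A1 = 1 − 0.86 = 0.14
  NOT A2 AND NOT A1 = max(0, a+b−1) on (0.95, 0.14) = 0.09
  NOT A2 = 1 − 0.05 = 0.95
  A1 AND NOT A2 = max(0, a+b−1) on (0.86, 0.95) = 0.81
  (NOT A2 AND NOT A1) AND (A1 AND NOT A2) = max(0, a+b−1) on (0.09, 0.81) = 0.00
  → value = 0.0000
Under Zadeh (min–max):
  NOT A2 = 1 − 0.05 = 0.95
  NOT A1 = 1 − 0.86 = 0.14
  NOT A2 AND NOT A1 = min(a, b) on (0.95, 0.14) = 0.14
  NOT A2 = 1 − 0.05 = 0.95
  A1 AND NOT A2 = min(a, b) on (0.86, 0.95) = 0.86
  (NOT A2 AND NOT A1) AND (A1 AND NOT A2) = min(a, b) on (0.14, 0.86) = 0.14
  → value = 0.1400
|0.0000 − 0.1400| = 0.140

0.140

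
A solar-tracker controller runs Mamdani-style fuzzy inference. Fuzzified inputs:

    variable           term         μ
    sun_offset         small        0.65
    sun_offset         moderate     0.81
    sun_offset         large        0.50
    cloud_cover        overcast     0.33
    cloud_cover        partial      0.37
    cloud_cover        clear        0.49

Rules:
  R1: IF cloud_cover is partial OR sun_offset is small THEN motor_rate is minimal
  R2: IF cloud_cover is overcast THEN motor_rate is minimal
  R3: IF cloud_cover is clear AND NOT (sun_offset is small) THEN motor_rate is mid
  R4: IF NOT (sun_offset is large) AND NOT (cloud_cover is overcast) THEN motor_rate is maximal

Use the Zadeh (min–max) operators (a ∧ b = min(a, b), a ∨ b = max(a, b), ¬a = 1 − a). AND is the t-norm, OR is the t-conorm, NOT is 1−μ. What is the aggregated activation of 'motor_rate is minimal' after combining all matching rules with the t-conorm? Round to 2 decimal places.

0.65

R1: partial=0.37, small=0.65; OR[max(a, b)] → w = 0.65
R2: overcast=0.33 → w = 0.33
R3: clear=0.49, ¬small=1−0.65=0.35; AND[min(a, b)] → w = 0.35
R4: ¬large=1−0.50=0.50, ¬overcast=1−0.33=0.67; AND[min(a, b)] → w = 0.50
Rules with consequent 'minimal': {R1, R2} → strengths 0.65, 0.33
Aggregate via t-conorm [max(a, b)]: 0.65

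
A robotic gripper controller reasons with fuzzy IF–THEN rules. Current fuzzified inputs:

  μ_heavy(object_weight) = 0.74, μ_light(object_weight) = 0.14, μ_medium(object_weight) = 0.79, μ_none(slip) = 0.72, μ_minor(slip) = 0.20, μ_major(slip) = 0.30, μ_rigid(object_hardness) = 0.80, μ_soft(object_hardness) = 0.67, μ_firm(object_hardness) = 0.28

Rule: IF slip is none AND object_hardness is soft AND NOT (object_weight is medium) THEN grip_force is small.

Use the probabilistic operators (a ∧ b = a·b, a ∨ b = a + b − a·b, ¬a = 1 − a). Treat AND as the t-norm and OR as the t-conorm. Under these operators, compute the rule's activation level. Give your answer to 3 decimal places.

0.101

firing strength: none=0.72, soft=0.67, ¬medium=1−0.79=0.21; AND[a·b] → w = 0.1013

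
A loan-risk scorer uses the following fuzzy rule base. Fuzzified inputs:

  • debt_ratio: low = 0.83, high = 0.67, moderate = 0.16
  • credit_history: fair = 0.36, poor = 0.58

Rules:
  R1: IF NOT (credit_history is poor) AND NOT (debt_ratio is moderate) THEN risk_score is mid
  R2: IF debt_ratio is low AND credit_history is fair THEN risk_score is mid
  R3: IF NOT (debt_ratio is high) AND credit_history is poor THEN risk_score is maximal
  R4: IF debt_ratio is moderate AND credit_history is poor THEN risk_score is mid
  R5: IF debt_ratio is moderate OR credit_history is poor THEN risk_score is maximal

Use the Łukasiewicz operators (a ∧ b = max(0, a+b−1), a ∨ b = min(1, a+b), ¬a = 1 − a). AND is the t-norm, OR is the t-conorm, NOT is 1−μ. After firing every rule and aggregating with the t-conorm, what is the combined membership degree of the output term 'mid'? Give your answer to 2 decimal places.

R1: ¬poor=1−0.58=0.42, ¬moderate=1−0.16=0.84; AND[max(0, a+b−1)] → w = 0.26
R2: low=0.83, fair=0.36; AND[max(0, a+b−1)] → w = 0.19
R3: ¬high=1−0.67=0.33, poor=0.58; AND[max(0, a+b−1)] → w = 0.00
R4: moderate=0.16, poor=0.58; AND[max(0, a+b−1)] → w = 0.00
R5: moderate=0.16, poor=0.58; OR[min(1, a+b)] → w = 0.74
Rules with consequent 'mid': {R1, R2, R4} → strengths 0.26, 0.19, 0.00
Aggregate via t-conorm [min(1, a+b)]: 0.45

0.45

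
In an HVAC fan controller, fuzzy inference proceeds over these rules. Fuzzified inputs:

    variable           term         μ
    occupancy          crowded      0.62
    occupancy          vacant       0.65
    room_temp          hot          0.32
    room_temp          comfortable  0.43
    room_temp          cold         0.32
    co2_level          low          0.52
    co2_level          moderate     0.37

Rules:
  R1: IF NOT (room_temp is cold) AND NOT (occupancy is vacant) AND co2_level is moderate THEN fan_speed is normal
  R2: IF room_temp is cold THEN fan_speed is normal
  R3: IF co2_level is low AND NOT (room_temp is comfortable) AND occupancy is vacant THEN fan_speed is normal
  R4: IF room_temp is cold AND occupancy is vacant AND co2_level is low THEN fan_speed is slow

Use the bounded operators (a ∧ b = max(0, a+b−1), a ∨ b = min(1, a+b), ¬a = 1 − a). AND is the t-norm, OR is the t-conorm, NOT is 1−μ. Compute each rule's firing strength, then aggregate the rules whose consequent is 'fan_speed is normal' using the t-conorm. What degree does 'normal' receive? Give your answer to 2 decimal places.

R1: ¬cold=1−0.32=0.68, ¬vacant=1−0.65=0.35, moderate=0.37; AND[max(0, a+b−1)] → w = 0.00
R2: cold=0.32 → w = 0.32
R3: low=0.52, ¬comfortable=1−0.43=0.57, vacant=0.65; AND[max(0, a+b−1)] → w = 0.00
R4: cold=0.32, vacant=0.65, low=0.52; AND[max(0, a+b−1)] → w = 0.00
Rules with consequent 'normal': {R1, R2, R3} → strengths 0.00, 0.32, 0.00
Aggregate via t-conorm [min(1, a+b)]: 0.32

0.32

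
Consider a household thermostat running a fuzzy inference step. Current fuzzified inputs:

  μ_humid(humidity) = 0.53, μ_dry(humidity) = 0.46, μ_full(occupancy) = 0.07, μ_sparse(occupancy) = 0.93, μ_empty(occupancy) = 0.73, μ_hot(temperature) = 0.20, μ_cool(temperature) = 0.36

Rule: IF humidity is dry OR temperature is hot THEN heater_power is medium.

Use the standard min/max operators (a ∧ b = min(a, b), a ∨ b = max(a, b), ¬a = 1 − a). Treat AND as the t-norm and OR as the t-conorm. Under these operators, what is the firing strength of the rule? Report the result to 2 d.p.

0.46

firing strength: dry=0.46, hot=0.20; OR[max(a, b)] → w = 0.46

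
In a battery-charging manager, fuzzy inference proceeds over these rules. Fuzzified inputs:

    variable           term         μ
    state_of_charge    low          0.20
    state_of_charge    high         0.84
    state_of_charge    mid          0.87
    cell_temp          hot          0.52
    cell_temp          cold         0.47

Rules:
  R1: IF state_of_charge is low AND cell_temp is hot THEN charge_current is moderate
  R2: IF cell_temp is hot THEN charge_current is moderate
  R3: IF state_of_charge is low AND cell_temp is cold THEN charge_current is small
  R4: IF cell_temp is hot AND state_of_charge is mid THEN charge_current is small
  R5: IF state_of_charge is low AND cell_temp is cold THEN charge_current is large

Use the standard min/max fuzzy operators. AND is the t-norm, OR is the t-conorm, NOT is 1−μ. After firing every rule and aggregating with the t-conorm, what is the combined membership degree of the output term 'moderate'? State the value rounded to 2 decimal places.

0.52

R1: low=0.20, hot=0.52; AND[min(a, b)] → w = 0.20
R2: hot=0.52 → w = 0.52
R3: low=0.20, cold=0.47; AND[min(a, b)] → w = 0.20
R4: hot=0.52, mid=0.87; AND[min(a, b)] → w = 0.52
R5: low=0.20, cold=0.47; AND[min(a, b)] → w = 0.20
Rules with consequent 'moderate': {R1, R2} → strengths 0.20, 0.52
Aggregate via t-conorm [max(a, b)]: 0.52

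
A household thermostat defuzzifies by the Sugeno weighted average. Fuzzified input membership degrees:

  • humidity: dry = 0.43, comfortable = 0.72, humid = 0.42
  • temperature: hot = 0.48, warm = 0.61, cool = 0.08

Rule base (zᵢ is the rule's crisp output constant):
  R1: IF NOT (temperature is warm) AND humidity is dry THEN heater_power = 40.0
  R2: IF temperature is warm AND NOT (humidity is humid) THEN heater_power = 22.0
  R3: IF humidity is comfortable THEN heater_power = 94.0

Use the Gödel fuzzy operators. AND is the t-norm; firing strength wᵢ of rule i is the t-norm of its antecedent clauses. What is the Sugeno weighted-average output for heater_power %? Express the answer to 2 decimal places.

56.83

R1 (z=40.0): ¬warm=1−0.61=0.39, dry=0.43; AND[min(a, b)] → w = 0.39
R2 (z=22.0): warm=0.61, ¬humid=1−0.42=0.58; AND[min(a, b)] → w = 0.58
R3 (z=94.0): comfortable=0.72 → w = 0.72
Weighted average = (0.39·40.0 + 0.58·22.0 + 0.72·94.0) / (0.39 + 0.58 + 0.72)
  = 96.0400 / 1.6900 = 56.83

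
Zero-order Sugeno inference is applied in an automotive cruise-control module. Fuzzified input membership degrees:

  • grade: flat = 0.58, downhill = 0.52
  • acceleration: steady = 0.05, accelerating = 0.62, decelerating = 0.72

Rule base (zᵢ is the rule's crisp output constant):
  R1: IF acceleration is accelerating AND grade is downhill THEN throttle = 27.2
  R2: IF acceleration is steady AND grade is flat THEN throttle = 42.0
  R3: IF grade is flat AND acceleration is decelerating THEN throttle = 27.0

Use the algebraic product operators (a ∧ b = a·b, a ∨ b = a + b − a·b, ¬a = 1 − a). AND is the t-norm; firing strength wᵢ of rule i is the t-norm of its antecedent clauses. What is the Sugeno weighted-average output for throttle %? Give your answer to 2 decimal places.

R1 (z=27.2): accelerating=0.62, downhill=0.52; AND[a·b] → w = 0.3224
R2 (z=42.0): steady=0.05, flat=0.58; AND[a·b] → w = 0.0290
R3 (z=27.0): flat=0.58, decelerating=0.72; AND[a·b] → w = 0.4176
Weighted average = (0.3224·27.2 + 0.0290·42.0 + 0.4176·27.0) / (0.3224 + 0.0290 + 0.4176)
  = 21.2625 / 0.7690 = 27.65

27.65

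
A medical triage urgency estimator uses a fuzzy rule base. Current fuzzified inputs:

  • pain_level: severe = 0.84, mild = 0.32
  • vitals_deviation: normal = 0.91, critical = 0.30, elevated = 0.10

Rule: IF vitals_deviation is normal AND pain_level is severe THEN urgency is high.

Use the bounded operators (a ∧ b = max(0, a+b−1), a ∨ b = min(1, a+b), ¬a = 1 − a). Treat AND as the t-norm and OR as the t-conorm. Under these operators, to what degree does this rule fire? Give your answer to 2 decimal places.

firing strength: normal=0.91, severe=0.84; AND[max(0, a+b−1)] → w = 0.75

0.75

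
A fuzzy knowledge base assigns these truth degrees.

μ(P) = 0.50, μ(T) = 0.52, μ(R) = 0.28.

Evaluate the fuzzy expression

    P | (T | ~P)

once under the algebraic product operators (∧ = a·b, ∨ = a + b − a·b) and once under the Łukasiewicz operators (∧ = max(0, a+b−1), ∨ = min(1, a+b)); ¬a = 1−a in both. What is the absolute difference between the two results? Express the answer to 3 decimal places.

Under algebraic product:
  ~P = 1 − 0.5000 = 0.5000
  T | ~P = a + b − a·b on (0.5200, 0.5000) = 0.7600
  P | (T | ~P) = a + b − a·b on (0.5000, 0.7600) = 0.8800
  → value = 0.8800
Under Łukasiewicz:
  ~P = 1 − 0.50 = 0.50
  T | ~P = min(1, a+b) on (0.52, 0.50) = 1.00
  P | (T | ~P) = min(1, a+b) on (0.50, 1.00) = 1.00
  → value = 1.0000
|0.8800 − 1.0000| = 0.120

0.120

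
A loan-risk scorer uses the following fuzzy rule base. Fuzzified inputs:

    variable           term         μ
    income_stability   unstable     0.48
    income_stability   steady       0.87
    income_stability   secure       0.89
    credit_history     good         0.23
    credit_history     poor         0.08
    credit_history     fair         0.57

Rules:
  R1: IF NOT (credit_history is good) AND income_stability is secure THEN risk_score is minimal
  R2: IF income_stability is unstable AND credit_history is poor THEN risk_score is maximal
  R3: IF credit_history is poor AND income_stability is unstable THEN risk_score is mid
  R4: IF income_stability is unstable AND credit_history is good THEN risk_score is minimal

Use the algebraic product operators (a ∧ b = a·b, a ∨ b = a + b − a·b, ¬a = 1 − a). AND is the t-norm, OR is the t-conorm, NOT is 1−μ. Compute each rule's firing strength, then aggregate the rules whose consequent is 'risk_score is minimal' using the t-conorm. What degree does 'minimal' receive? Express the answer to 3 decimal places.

0.720

R1: ¬good=1−0.23=0.77, secure=0.89; AND[a·b] → w = 0.6853
R2: unstable=0.48, poor=0.08; AND[a·b] → w = 0.0384
R3: poor=0.08, unstable=0.48; AND[a·b] → w = 0.0384
R4: unstable=0.48, good=0.23; AND[a·b] → w = 0.1104
Rules with consequent 'minimal': {R1, R4} → strengths 0.6853, 0.1104
Aggregate via t-conorm [a + b − a·b]: 0.7200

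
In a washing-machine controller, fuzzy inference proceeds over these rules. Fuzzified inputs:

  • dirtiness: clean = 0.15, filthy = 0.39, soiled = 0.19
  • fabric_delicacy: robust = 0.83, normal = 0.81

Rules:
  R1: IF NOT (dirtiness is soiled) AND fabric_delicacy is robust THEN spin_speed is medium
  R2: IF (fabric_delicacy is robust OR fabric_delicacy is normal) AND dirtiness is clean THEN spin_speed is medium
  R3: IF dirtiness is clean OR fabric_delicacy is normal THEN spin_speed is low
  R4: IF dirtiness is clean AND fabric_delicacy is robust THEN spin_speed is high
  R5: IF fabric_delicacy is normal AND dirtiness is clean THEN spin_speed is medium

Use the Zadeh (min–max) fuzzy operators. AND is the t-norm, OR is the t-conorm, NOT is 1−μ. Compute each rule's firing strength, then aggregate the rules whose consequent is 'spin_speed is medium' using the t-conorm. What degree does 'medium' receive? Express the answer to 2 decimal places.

R1: ¬soiled=1−0.19=0.81, robust=0.83; AND[min(a, b)] → w = 0.81
R2: (robust=0.83 OR normal=0.81) = 0.83; AND[min(a, b)] with clean=0.15 → w = 0.15
R3: clean=0.15, normal=0.81; OR[max(a, b)] → w = 0.81
R4: clean=0.15, robust=0.83; AND[min(a, b)] → w = 0.15
R5: normal=0.81, clean=0.15; AND[min(a, b)] → w = 0.15
Rules with consequent 'medium': {R1, R2, R5} → strengths 0.81, 0.15, 0.15
Aggregate via t-conorm [max(a, b)]: 0.81

0.81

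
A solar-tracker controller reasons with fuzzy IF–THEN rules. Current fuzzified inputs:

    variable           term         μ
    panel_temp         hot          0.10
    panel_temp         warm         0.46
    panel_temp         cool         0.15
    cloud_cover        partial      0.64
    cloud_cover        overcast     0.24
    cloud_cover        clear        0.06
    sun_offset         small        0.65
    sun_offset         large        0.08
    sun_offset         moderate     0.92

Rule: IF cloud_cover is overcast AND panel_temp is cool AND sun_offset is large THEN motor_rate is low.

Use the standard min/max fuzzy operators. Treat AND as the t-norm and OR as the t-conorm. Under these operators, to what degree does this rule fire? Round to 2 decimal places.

firing strength: overcast=0.24, cool=0.15, large=0.08; AND[min(a, b)] → w = 0.08

0.08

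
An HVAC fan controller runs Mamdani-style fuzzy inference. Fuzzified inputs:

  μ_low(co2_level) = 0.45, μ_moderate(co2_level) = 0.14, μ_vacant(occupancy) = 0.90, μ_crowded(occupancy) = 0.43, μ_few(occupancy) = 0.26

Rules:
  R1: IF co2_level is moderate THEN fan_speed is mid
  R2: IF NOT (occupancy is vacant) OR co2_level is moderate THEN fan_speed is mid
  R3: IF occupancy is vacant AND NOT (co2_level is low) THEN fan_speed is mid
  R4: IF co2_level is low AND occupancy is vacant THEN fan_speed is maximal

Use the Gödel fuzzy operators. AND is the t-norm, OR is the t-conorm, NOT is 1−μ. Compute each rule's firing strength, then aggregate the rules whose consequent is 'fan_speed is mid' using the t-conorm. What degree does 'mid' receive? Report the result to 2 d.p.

R1: moderate=0.14 → w = 0.14
R2: ¬vacant=1−0.90=0.10, moderate=0.14; OR[max(a, b)] → w = 0.14
R3: vacant=0.90, ¬low=1−0.45=0.55; AND[min(a, b)] → w = 0.55
R4: low=0.45, vacant=0.90; AND[min(a, b)] → w = 0.45
Rules with consequent 'mid': {R1, R2, R3} → strengths 0.14, 0.14, 0.55
Aggregate via t-conorm [max(a, b)]: 0.55

0.55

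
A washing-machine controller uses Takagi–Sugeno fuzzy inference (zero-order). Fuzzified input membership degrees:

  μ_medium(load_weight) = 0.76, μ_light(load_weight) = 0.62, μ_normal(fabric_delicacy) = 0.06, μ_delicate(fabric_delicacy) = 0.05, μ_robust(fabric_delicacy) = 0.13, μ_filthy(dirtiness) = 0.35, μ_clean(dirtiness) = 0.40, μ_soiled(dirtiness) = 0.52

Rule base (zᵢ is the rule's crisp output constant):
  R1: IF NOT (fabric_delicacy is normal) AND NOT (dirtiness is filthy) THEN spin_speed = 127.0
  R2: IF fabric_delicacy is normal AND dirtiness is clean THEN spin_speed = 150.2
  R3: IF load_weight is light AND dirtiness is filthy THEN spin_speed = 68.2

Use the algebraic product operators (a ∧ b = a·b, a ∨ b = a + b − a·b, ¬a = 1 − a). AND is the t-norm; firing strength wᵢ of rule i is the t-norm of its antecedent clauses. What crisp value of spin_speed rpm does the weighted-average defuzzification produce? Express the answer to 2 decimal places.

112.68

R1 (z=127.0): ¬normal=1−0.06=0.94, ¬filthy=1−0.35=0.65; AND[a·b] → w = 0.6110
R2 (z=150.2): normal=0.06, clean=0.40; AND[a·b] → w = 0.0240
R3 (z=68.2): light=0.62, filthy=0.35; AND[a·b] → w = 0.2170
Weighted average = (0.6110·127.0 + 0.0240·150.2 + 0.2170·68.2) / (0.6110 + 0.0240 + 0.2170)
  = 96.0012 / 0.8520 = 112.68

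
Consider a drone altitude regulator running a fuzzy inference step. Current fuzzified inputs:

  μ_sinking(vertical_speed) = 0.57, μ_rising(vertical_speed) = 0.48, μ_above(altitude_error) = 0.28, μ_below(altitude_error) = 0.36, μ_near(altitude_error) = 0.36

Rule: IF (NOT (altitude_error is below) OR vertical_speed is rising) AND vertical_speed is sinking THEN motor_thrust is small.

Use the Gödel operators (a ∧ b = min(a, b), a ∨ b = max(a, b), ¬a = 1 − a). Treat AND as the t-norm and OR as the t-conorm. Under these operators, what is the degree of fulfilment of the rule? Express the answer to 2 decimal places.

0.57

firing strength: (¬below=1−0.36=0.64 OR rising=0.48) = 0.64; AND[min(a, b)] with sinking=0.57 → w = 0.57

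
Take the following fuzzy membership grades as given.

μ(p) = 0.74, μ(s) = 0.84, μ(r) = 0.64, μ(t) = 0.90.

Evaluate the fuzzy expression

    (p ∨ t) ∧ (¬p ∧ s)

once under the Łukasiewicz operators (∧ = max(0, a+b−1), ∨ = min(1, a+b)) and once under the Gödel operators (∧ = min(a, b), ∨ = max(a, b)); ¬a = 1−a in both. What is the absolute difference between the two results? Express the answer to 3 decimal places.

0.160

Under Łukasiewicz:
  p ∨ t = min(1, a+b) on (0.74, 0.90) = 1.00
  ¬p = 1 − 0.74 = 0.26
  ¬p ∧ s = max(0, a+b−1) on (0.26, 0.84) = 0.10
  (p ∨ t) ∧ (¬p ∧ s) = max(0, a+b−1) on (1.00, 0.10) = 0.10
  → value = 0.1000
Under Gödel:
  p ∨ t = max(a, b) on (0.74, 0.90) = 0.90
  ¬p = 1 − 0.74 = 0.26
  ¬p ∧ s = min(a, b) on (0.26, 0.84) = 0.26
  (p ∨ t) ∧ (¬p ∧ s) = min(a, b) on (0.90, 0.26) = 0.26
  → value = 0.2600
|0.1000 − 0.2600| = 0.160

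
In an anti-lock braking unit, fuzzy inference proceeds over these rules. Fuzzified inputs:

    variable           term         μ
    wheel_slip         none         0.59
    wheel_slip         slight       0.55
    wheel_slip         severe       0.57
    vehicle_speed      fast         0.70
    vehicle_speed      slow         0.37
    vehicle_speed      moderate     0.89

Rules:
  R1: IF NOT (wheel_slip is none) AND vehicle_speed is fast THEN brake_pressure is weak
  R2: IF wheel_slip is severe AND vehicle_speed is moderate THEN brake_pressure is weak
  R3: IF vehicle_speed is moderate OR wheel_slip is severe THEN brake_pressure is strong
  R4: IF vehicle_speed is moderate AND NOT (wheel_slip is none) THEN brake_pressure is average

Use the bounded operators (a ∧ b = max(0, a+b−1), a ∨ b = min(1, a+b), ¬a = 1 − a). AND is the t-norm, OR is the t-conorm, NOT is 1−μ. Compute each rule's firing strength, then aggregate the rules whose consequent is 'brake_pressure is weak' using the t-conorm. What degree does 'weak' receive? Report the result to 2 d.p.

R1: ¬none=1−0.59=0.41, fast=0.70; AND[max(0, a+b−1)] → w = 0.11
R2: severe=0.57, moderate=0.89; AND[max(0, a+b−1)] → w = 0.46
R3: moderate=0.89, severe=0.57; OR[min(1, a+b)] → w = 1.00
R4: moderate=0.89, ¬none=1−0.59=0.41; AND[max(0, a+b−1)] → w = 0.30
Rules with consequent 'weak': {R1, R2} → strengths 0.11, 0.46
Aggregate via t-conorm [min(1, a+b)]: 0.57

0.57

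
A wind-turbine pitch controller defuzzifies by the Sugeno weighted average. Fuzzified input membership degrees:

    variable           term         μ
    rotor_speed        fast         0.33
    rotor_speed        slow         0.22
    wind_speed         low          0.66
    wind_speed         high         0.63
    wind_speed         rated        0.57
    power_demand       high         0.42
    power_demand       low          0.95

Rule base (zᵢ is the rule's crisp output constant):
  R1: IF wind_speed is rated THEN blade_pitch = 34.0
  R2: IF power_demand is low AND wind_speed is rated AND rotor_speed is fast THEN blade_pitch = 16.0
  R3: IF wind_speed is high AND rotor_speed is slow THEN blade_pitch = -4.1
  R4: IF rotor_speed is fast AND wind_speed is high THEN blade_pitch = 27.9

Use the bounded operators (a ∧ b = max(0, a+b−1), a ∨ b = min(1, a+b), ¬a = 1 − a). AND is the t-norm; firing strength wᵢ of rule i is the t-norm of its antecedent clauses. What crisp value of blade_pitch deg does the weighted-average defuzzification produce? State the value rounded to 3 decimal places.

34.000

R1 (z=34.0): rated=0.57 → w = 0.57
R2 (z=16.0): low=0.95, rated=0.57, fast=0.33; AND[max(0, a+b−1)] → w = 0.00
R3 (z=-4.1): high=0.63, slow=0.22; AND[max(0, a+b−1)] → w = 0.00
R4 (z=27.9): fast=0.33, high=0.63; AND[max(0, a+b−1)] → w = 0.00
Weighted average = (0.57·34.0 + 0.00·16.0 + 0.00·-4.1 + 0.00·27.9) / (0.57 + 0.00 + 0.00 + 0.00)
  = 19.3800 / 0.5700 = 34.000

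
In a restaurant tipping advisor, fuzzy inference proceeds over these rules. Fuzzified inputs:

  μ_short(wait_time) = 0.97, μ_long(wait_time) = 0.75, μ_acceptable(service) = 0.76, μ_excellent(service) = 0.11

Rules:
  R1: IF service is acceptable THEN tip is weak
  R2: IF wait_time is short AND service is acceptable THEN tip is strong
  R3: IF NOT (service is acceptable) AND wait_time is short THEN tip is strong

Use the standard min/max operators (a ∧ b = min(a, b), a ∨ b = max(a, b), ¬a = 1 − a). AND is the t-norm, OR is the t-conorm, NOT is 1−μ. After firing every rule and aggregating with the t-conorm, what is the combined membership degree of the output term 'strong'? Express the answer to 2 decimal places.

R1: acceptable=0.76 → w = 0.76
R2: short=0.97, acceptable=0.76; AND[min(a, b)] → w = 0.76
R3: ¬acceptable=1−0.76=0.24, short=0.97; AND[min(a, b)] → w = 0.24
Rules with consequent 'strong': {R2, R3} → strengths 0.76, 0.24
Aggregate via t-conorm [max(a, b)]: 0.76

0.76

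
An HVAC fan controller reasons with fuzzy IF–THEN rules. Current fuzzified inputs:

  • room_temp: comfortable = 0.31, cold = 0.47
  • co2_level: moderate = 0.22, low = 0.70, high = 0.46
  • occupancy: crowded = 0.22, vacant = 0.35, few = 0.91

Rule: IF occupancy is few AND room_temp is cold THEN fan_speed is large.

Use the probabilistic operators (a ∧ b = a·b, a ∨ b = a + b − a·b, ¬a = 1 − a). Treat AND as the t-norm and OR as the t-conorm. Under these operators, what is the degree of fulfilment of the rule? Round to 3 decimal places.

0.428

firing strength: few=0.91, cold=0.47; AND[a·b] → w = 0.4277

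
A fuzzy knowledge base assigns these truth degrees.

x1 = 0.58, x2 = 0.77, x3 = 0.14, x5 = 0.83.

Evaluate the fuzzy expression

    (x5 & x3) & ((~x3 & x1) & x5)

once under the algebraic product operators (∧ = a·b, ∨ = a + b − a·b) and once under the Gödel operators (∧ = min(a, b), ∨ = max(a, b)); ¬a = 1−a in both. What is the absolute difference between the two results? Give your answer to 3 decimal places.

Under algebraic product:
  x5 & x3 = a·b on (0.8300, 0.1400) = 0.1162
  ~x3 = 1 − 0.1400 = 0.8600
  ~x3 & x1 = a·b on (0.8600, 0.5800) = 0.4988
  (~x3 & x1) & x5 = a·b on (0.4988, 0.8300) = 0.4140
  (x5 & x3) & ((~x3 & x1) & x5) = a·b on (0.1162, 0.4140) = 0.0481
  → value = 0.0481
Under Gödel:
  x5 & x3 = min(a, b) on (0.83, 0.14) = 0.14
  ~x3 = 1 − 0.14 = 0.86
  ~x3 & x1 = min(a, b) on (0.86, 0.58) = 0.58
  (~x3 & x1) & x5 = min(a, b) on (0.58, 0.83) = 0.58
  (x5 & x3) & ((~x3 & x1) & x5) = min(a, b) on (0.14, 0.58) = 0.14
  → value = 0.1400
|0.0481 − 0.1400| = 0.092

0.092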